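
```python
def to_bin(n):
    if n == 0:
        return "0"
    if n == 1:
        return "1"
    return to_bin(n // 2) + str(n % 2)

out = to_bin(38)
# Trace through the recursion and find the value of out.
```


to_bin(38)
= to_bin(19) + "0"
= to_bin(9) + "1" + "0"
= to_bin(4) + "1" + "1" + "0"
= to_bin(2) + "0" + "1" + "1" + "0"
= to_bin(1) + "0" + "0" + "1" + "1" + "0"
= "1" + "0" + "0" + "1" + "1" + "0"
= "100110"


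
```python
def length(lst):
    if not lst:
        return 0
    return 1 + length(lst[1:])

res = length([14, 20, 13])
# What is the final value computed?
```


length([14, 20, 13])
= 1 + length([20, 13])
= 1 + 1 + length([13])
= 1 + 1 + 1 + length([])
= 1 + 1 + 1 + 0
= 3


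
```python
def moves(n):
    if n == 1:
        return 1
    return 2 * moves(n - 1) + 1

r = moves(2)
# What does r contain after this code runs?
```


moves(2)
= 2 * moves(1) + 1
Now compute bottom-up:
moves(1) = 1
moves(2) = 2 * 1 + 1 = 3
= 3


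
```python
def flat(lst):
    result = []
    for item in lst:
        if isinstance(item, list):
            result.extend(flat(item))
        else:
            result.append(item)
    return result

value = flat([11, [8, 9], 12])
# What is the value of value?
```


flat([11, [8, 9], 12])
Processing each element:
  11 is not a list -> append 11
  [8, 9] is a list -> flat recursively -> [8, 9]
  12 is not a list -> append 12
= [11, 8, 9, 12]


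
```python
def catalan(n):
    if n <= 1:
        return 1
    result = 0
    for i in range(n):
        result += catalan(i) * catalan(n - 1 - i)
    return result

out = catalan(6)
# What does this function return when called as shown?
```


catalan(6)
= sum of catalan(i) * catalan(6-1-i) for i in 0..5
First compute sub-values bottom-up:
  catalan(0) = 1, catalan(1) = 1
  catalan(2) = 1*1 + 1*1 = 2
  catalan(3) = 1*2 + 1*1 + 2*1 = 5
  catalan(4) = 1*5 + 1*2 + 2*1 + 5*1 = 14
  catalan(5) = 1*14 + 1*5 + 2*2 + 5*1 + 14*1 = 42
Now catalan(6):
  catalan(0)*catalan(5) = 1*42 = 42
  catalan(1)*catalan(4) = 1*14 = 14
  catalan(2)*catalan(3) = 2*5 = 10
  catalan(3)*catalan(2) = 5*2 = 10
  catalan(4)*catalan(1) = 14*1 = 14
  catalan(5)*catalan(0) = 42*1 = 42
= 42 + 14 + 10 + 10 + 14 + 42
= 132


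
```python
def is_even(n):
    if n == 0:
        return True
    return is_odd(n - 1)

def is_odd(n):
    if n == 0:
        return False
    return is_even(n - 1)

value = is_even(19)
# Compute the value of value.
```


is_even(19)
= is_odd(18)
= is_even(17)
= is_odd(16)
= is_even(15)
= is_odd(14)
= is_even(13)
= is_odd(12)
= is_even(11)
= is_odd(10)
= is_even(9)
= is_odd(8)
= is_even(7)
= is_odd(6)
= is_even(5)
= is_odd(4)
= is_even(3)
= is_odd(2)
= is_even(1)
= is_odd(0)
n == 0: return False
= False


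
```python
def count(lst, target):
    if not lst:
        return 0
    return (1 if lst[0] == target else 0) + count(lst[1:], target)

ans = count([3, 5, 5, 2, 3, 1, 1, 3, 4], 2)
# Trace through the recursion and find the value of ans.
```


count([3, 5, 5, 2, 3, 1, 1, 3, 4], 2)
lst[0]=3 != 2: 0 + count([5, 5, 2, 3, 1, 1, 3, 4], 2)
lst[0]=5 != 2: 0 + count([5, 2, 3, 1, 1, 3, 4], 2)
lst[0]=5 != 2: 0 + count([2, 3, 1, 1, 3, 4], 2)
lst[0]=2 == 2: 1 + count([3, 1, 1, 3, 4], 2)
lst[0]=3 != 2: 0 + count([1, 1, 3, 4], 2)
lst[0]=1 != 2: 0 + count([1, 3, 4], 2)
lst[0]=1 != 2: 0 + count([3, 4], 2)
lst[0]=3 != 2: 0 + count([4], 2)
lst[0]=4 != 2: 0 + count([], 2)
= 1


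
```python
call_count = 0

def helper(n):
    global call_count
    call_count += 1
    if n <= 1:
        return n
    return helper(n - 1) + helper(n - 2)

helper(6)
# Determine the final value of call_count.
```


helper(6) calls helper(5) and helper(4); each non-base call branches into two more.
Let C(k) = total number of calls made by helper(k), including the call to helper(k) itself.
Base cases: C(0) = 1, C(1) = 1
Recurrence: C(k) = 1 + C(k-1) + C(k-2)
  C(2) = 1 + C(1) + C(0) = 1 + 1 + 1 = 3
  C(3) = 1 + C(2) + C(1) = 1 + 3 + 1 = 5
  C(4) = 1 + C(3) + C(2) = 1 + 5 + 3 = 9
  C(5) = 1 + C(4) + C(3) = 1 + 9 + 5 = 15
  C(6) = 1 + C(5) + C(4) = 1 + 15 + 9 = 25
Total calls = C(6) = 25


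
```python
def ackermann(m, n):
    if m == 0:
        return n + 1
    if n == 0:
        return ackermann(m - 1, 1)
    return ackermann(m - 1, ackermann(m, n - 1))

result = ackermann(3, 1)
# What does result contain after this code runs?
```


ackermann(3, 1)
= ackermann(2, ackermann(3, 0))
First compute ackermann(3, 0) = 5
= ackermann(2, 5)
= 13


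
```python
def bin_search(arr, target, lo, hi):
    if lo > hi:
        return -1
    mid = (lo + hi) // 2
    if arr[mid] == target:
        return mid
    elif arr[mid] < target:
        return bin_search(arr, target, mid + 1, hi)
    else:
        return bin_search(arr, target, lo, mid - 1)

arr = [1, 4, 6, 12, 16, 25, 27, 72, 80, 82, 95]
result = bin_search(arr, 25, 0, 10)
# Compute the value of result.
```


bin_search(arr, 25, 0, 10)
lo=0, hi=10, mid=5, arr[mid]=25
arr[5] == 25, found at index 5
= 5


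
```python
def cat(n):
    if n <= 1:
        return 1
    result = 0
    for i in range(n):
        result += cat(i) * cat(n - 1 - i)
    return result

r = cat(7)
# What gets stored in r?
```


cat(7)
= sum of cat(i) * cat(7-1-i) for i in 0..6
First compute sub-values bottom-up:
  cat(0) = 1, cat(1) = 1
  cat(2) = 1*1 + 1*1 = 2
  cat(3) = 1*2 + 1*1 + 2*1 = 5
  cat(4) = 1*5 + 1*2 + 2*1 + 5*1 = 14
  cat(5) = 1*14 + 1*5 + 2*2 + 5*1 + 14*1 = 42
  cat(6) = 1*42 + 1*14 + 2*5 + 5*2 + 14*1 + 42*1 = 132
Now cat(7):
  cat(0)*cat(6) = 1*132 = 132
  cat(1)*cat(5) = 1*42 = 42
  cat(2)*cat(4) = 2*14 = 28
  cat(3)*cat(3) = 5*5 = 25
  cat(4)*cat(2) = 14*2 = 28
  cat(5)*cat(1) = 42*1 = 42
  cat(6)*cat(0) = 132*1 = 132
= 132 + 42 + 28 + 25 + 28 + 42 + 132
= 429


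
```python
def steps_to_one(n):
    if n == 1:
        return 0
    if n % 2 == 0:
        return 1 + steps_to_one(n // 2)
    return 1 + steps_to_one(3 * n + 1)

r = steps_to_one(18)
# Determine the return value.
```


steps_to_one(18)
18 is even -> steps_to_one(9)
9 is odd -> 3*9+1 = 28 -> steps_to_one(28)
28 is even -> steps_to_one(14)
14 is even -> steps_to_one(7)
7 is odd -> 3*7+1 = 22 -> steps_to_one(22)
22 is even -> steps_to_one(11)
11 is odd -> 3*11+1 = 34 -> steps_to_one(34)
34 is even -> steps_to_one(17)
17 is odd -> 3*17+1 = 52 -> steps_to_one(52)
52 is even -> steps_to_one(26)
26 is even -> steps_to_one(13)
13 is odd -> 3*13+1 = 40 -> steps_to_one(40)
40 is even -> steps_to_one(20)
20 is even -> steps_to_one(10)
10 is even -> steps_to_one(5)
5 is odd -> 3*5+1 = 16 -> steps_to_one(16)
16 is even -> steps_to_one(8)
8 is even -> steps_to_one(4)
4 is even -> steps_to_one(2)
2 is even -> steps_to_one(1)
Reached 1 after 20 steps
= 20


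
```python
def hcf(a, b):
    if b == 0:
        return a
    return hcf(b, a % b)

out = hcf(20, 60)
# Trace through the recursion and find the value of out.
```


hcf(20, 60)
= hcf(60, 20 % 60) = hcf(60, 20)
= hcf(20, 60 % 20) = hcf(20, 0)
b == 0, return a = 20


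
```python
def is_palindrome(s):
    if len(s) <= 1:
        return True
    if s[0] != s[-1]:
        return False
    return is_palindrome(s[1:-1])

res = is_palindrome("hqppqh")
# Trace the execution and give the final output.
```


is_palindrome("hqppqh")
"hqppqh": s[0]='h' == s[-1]='h' -> is_palindrome("qppq")
"qppq": s[0]='q' == s[-1]='q' -> is_palindrome("pp")
"pp": s[0]='p' == s[-1]='p' -> is_palindrome("")
"": len <= 1 -> True
= True


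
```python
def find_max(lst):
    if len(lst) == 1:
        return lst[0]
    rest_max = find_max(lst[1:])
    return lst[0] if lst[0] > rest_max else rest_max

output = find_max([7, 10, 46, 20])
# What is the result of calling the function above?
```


find_max([7, 10, 46, 20])
= compare 7 with find_max([10, 46, 20])
= compare 10 with find_max([46, 20])
= compare 46 with find_max([20])
Base: find_max([20]) = 20
compare 46 with 20: max = 46
compare 10 with 46: max = 46
compare 7 with 46: max = 46
= 46


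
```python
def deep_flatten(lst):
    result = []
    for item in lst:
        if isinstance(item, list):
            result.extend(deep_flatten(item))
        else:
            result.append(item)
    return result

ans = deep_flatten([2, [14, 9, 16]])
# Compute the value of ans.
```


deep_flatten([2, [14, 9, 16]])
Processing each element:
  2 is not a list -> append 2
  [14, 9, 16] is a list -> deep_flatten recursively -> [14, 9, 16]
= [2, 14, 9, 16]


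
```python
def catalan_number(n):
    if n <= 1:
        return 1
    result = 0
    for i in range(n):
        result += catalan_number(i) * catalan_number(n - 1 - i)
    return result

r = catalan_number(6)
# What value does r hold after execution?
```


catalan_number(6)
= sum of catalan_number(i) * catalan_number(6-1-i) for i in 0..5
First compute sub-values bottom-up:
  catalan_number(0) = 1, catalan_number(1) = 1
  catalan_number(2) = 1*1 + 1*1 = 2
  catalan_number(3) = 1*2 + 1*1 + 2*1 = 5
  catalan_number(4) = 1*5 + 1*2 + 2*1 + 5*1 = 14
  catalan_number(5) = 1*14 + 1*5 + 2*2 + 5*1 + 14*1 = 42
Now catalan_number(6):
  catalan_number(0)*catalan_number(5) = 1*42 = 42
  catalan_number(1)*catalan_number(4) = 1*14 = 14
  catalan_number(2)*catalan_number(3) = 2*5 = 10
  catalan_number(3)*catalan_number(2) = 5*2 = 10
  catalan_number(4)*catalan_number(1) = 14*1 = 14
  catalan_number(5)*catalan_number(0) = 42*1 = 42
= 42 + 14 + 10 + 10 + 14 + 42
= 132


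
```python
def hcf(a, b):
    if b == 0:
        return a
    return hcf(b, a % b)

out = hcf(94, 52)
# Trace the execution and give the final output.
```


hcf(94, 52)
= hcf(52, 94 % 52) = hcf(52, 42)
= hcf(42, 52 % 42) = hcf(42, 10)
= hcf(10, 42 % 10) = hcf(10, 2)
= hcf(2, 10 % 2) = hcf(2, 0)
b == 0, return a = 2


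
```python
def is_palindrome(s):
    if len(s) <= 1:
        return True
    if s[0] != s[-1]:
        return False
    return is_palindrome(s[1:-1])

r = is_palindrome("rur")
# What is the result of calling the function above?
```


is_palindrome("rur")
"rur": s[0]='r' == s[-1]='r' -> is_palindrome("u")
"u": len <= 1 -> True
= True


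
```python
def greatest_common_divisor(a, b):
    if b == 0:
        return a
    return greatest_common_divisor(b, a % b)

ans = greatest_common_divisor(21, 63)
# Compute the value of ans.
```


greatest_common_divisor(21, 63)
= greatest_common_divisor(63, 21 % 63) = greatest_common_divisor(63, 21)
= greatest_common_divisor(21, 63 % 21) = greatest_common_divisor(21, 0)
b == 0, return a = 21


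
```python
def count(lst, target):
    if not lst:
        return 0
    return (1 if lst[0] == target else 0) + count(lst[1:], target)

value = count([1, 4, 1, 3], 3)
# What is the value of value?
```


count([1, 4, 1, 3], 3)
lst[0]=1 != 3: 0 + count([4, 1, 3], 3)
lst[0]=4 != 3: 0 + count([1, 3], 3)
lst[0]=1 != 3: 0 + count([3], 3)
lst[0]=3 == 3: 1 + count([], 3)
= 1


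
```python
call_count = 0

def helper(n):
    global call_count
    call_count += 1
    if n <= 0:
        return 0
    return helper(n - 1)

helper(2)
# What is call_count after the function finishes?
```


helper(2) calls helper(1) calls ... calls helper(0)
Total calls: 2 + 1 (for base case) = 3


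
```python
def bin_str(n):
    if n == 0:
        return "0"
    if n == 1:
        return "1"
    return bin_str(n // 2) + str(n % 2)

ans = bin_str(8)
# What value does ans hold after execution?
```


bin_str(8)
= bin_str(4) + "0"
= bin_str(2) + "0" + "0"
= bin_str(1) + "0" + "0" + "0"
= "1" + "0" + "0" + "0"
= "1000"


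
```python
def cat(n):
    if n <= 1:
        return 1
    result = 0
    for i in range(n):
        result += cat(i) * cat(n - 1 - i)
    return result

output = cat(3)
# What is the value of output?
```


cat(3)
= sum of cat(i) * cat(3-1-i) for i in 0..2
First compute sub-values bottom-up:
  cat(0) = 1, cat(1) = 1
  cat(2) = 1*1 + 1*1 = 2
Now cat(3):
  cat(0)*cat(2) = 1*2 = 2
  cat(1)*cat(1) = 1*1 = 1
  cat(2)*cat(0) = 2*1 = 2
= 2 + 1 + 2
= 5


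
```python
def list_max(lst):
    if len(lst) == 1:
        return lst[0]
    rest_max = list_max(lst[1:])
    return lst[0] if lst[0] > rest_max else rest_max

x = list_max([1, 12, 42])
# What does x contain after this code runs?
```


list_max([1, 12, 42])
= compare 1 with list_max([12, 42])
= compare 12 with list_max([42])
Base: list_max([42]) = 42
compare 12 with 42: max = 42
compare 1 with 42: max = 42
= 42


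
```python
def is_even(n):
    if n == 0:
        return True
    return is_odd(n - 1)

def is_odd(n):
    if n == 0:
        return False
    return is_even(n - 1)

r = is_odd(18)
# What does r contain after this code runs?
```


is_odd(18)
= is_even(17)
= is_odd(16)
= is_even(15)
= is_odd(14)
= is_even(13)
= is_odd(12)
= is_even(11)
= is_odd(10)
= is_even(9)
= is_odd(8)
= is_even(7)
= is_odd(6)
= is_even(5)
= is_odd(4)
= is_even(3)
= is_odd(2)
= is_even(1)
= is_odd(0)
n == 0: return False
= False


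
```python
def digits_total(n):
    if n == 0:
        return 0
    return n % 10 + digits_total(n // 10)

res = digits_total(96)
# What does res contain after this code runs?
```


digits_total(96)
= 6 + digits_total(9)
= 6 + 9 + digits_total(0)
= 6 + 9 + 0
= 15


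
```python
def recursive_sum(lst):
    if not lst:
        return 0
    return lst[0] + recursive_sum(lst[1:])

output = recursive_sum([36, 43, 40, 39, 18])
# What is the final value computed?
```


recursive_sum([36, 43, 40, 39, 18])
= 36 + recursive_sum([43, 40, 39, 18])
= 36 + 43 + recursive_sum([40, 39, 18])
= 36 + 43 + 40 + recursive_sum([39, 18])
= 36 + 43 + 40 + 39 + recursive_sum([18])
= 36 + 43 + 40 + 39 + 18 + recursive_sum([])
= 36 + 43 + 40 + 39 + 18 + 0
= 176


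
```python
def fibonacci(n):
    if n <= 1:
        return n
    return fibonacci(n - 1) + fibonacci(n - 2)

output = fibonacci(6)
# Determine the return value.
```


fibonacci(6)
= fibonacci(5) + fibonacci(4)
= (fibonacci(4) + fibonacci(3)) + fibonacci(4)
Computing bottom-up: fibonacci(0)=0, fibonacci(1)=1, fibonacci(2)=1, fibonacci(3)=2, fibonacci(4)=3, fibonacci(5)=5, fibonacci(6)=8
= 8


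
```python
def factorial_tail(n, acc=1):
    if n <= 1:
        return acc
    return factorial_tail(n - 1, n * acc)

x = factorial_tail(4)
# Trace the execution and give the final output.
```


factorial_tail(4, 1)
= factorial_tail(3, 4 * 1) = factorial_tail(3, 4)
= factorial_tail(2, 3 * 4) = factorial_tail(2, 12)
= factorial_tail(1, 2 * 12) = factorial_tail(1, 24)
n <= 1, return acc = 24


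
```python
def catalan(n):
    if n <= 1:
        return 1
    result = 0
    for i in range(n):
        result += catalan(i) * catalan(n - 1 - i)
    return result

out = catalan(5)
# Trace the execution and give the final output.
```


catalan(5)
= sum of catalan(i) * catalan(5-1-i) for i in 0..4
First compute sub-values bottom-up:
  catalan(0) = 1, catalan(1) = 1
  catalan(2) = 1*1 + 1*1 = 2
  catalan(3) = 1*2 + 1*1 + 2*1 = 5
  catalan(4) = 1*5 + 1*2 + 2*1 + 5*1 = 14
Now catalan(5):
  catalan(0)*catalan(4) = 1*14 = 14
  catalan(1)*catalan(3) = 1*5 = 5
  catalan(2)*catalan(2) = 2*2 = 4
  catalan(3)*catalan(1) = 5*1 = 5
  catalan(4)*catalan(0) = 14*1 = 14
= 14 + 5 + 4 + 5 + 14
= 42


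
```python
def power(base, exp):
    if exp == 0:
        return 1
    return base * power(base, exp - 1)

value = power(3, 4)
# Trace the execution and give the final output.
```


power(3, 4)
= 3 * power(3, 3)
= 3 * 3 * power(3, 2)
= 3 * 3 * 3 * power(3, 1)
= 3 * 3 * 3 * 3 * power(3, 0)
= 3 * 3 * 3 * 3 * 1
= 81


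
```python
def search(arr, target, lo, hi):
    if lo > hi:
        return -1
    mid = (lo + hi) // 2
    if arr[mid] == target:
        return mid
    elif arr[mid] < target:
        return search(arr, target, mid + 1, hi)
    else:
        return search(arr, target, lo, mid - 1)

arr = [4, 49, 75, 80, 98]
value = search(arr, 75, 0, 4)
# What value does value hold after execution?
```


search(arr, 75, 0, 4)
lo=0, hi=4, mid=2, arr[mid]=75
arr[2] == 75, found at index 2
= 2


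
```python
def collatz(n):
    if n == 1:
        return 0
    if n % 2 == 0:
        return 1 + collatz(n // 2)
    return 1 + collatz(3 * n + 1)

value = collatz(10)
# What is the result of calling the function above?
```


collatz(10)
10 is even -> collatz(5)
5 is odd -> 3*5+1 = 16 -> collatz(16)
16 is even -> collatz(8)
8 is even -> collatz(4)
4 is even -> collatz(2)
2 is even -> collatz(1)
Reached 1 after 6 steps
= 6


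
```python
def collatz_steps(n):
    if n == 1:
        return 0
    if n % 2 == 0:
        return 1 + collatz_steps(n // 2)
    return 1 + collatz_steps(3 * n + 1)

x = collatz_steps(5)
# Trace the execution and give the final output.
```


collatz_steps(5)
5 is odd -> 3*5+1 = 16 -> collatz_steps(16)
16 is even -> collatz_steps(8)
8 is even -> collatz_steps(4)
4 is even -> collatz_steps(2)
2 is even -> collatz_steps(1)
Reached 1 after 5 steps
= 5


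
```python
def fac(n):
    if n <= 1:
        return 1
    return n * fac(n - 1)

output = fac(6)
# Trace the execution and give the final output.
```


fac(6)
= 6 * fac(5)
= 6 * 5 * fac(4)
= 6 * 5 * 4 * fac(3)
= 6 * 5 * 4 * 3 * fac(2)
= 6 * 5 * 4 * 3 * 2 * fac(1)
= 6 * 5 * 4 * 3 * 2 * 1
= 720


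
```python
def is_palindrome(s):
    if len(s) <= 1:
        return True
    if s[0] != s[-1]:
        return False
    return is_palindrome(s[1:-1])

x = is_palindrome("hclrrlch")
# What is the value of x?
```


is_palindrome("hclrrlch")
"hclrrlch": s[0]='h' == s[-1]='h' -> is_palindrome("clrrlc")
"clrrlc": s[0]='c' == s[-1]='c' -> is_palindrome("lrrl")
"lrrl": s[0]='l' == s[-1]='l' -> is_palindrome("rr")
"rr": s[0]='r' == s[-1]='r' -> is_palindrome("")
"": len <= 1 -> True
= True


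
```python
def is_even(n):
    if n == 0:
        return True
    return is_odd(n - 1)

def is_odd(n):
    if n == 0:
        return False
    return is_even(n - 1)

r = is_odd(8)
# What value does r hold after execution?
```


is_odd(8)
= is_even(7)
= is_odd(6)
= is_even(5)
= is_odd(4)
= is_even(3)
= is_odd(2)
= is_even(1)
= is_odd(0)
n == 0: return False
= False


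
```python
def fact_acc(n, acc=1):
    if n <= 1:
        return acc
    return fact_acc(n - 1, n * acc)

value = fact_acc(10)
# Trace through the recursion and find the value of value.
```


fact_acc(10, 1)
= fact_acc(9, 10 * 1) = fact_acc(9, 10)
= fact_acc(8, 9 * 10) = fact_acc(8, 90)
= fact_acc(7, 8 * 90) = fact_acc(7, 720)
= fact_acc(6, 7 * 720) = fact_acc(6, 5040)
= fact_acc(5, 6 * 5040) = fact_acc(5, 30240)
= fact_acc(4, 5 * 30240) = fact_acc(4, 151200)
= fact_acc(3, 4 * 151200) = fact_acc(3, 604800)
= fact_acc(2, 3 * 604800) = fact_acc(2, 1814400)
= fact_acc(1, 2 * 1814400) = fact_acc(1, 3628800)
n <= 1, return acc = 3628800


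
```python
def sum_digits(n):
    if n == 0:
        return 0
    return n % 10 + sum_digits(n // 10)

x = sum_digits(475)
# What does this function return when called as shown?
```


sum_digits(475)
= 5 + sum_digits(47)
= 5 + 7 + sum_digits(4)
= 5 + 7 + 4 + sum_digits(0)
= 5 + 7 + 4 + 0
= 16


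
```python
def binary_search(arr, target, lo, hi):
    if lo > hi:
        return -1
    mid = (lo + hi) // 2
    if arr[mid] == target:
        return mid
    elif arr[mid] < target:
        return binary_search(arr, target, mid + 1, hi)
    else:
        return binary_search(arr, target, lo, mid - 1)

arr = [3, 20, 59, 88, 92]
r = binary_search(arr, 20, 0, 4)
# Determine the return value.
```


binary_search(arr, 20, 0, 4)
lo=0, hi=4, mid=2, arr[mid]=59
59 > 20, search left half
lo=0, hi=1, mid=0, arr[mid]=3
3 < 20, search right half
lo=1, hi=1, mid=1, arr[mid]=20
arr[1] == 20, found at index 1
= 1


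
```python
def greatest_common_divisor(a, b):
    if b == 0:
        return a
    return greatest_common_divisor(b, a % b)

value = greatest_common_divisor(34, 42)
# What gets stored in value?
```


greatest_common_divisor(34, 42)
= greatest_common_divisor(42, 34 % 42) = greatest_common_divisor(42, 34)
= greatest_common_divisor(34, 42 % 34) = greatest_common_divisor(34, 8)
= greatest_common_divisor(8, 34 % 8) = greatest_common_divisor(8, 2)
= greatest_common_divisor(2, 8 % 2) = greatest_common_divisor(2, 0)
b == 0, return a = 2


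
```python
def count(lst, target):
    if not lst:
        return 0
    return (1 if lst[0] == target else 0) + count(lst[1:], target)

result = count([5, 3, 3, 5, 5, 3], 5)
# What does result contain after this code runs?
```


count([5, 3, 3, 5, 5, 3], 5)
lst[0]=5 == 5: 1 + count([3, 3, 5, 5, 3], 5)
lst[0]=3 != 5: 0 + count([3, 5, 5, 3], 5)
lst[0]=3 != 5: 0 + count([5, 5, 3], 5)
lst[0]=5 == 5: 1 + count([5, 3], 5)
lst[0]=5 == 5: 1 + count([3], 5)
lst[0]=3 != 5: 0 + count([], 5)
= 3


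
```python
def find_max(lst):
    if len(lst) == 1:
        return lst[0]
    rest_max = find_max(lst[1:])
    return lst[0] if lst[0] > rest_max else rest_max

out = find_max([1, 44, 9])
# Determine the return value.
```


find_max([1, 44, 9])
= compare 1 with find_max([44, 9])
= compare 44 with find_max([9])
Base: find_max([9]) = 9
compare 44 with 9: max = 44
compare 1 with 44: max = 44
= 44


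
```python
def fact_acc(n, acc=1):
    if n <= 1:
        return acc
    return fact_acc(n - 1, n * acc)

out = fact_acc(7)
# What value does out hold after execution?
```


fact_acc(7, 1)
= fact_acc(6, 7 * 1) = fact_acc(6, 7)
= fact_acc(5, 6 * 7) = fact_acc(5, 42)
= fact_acc(4, 5 * 42) = fact_acc(4, 210)
= fact_acc(3, 4 * 210) = fact_acc(3, 840)
= fact_acc(2, 3 * 840) = fact_acc(2, 2520)
= fact_acc(1, 2 * 2520) = fact_acc(1, 5040)
n <= 1, return acc = 5040


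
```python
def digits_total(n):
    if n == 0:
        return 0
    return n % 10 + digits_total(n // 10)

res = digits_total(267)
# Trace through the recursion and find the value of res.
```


digits_total(267)
= 7 + digits_total(26)
= 7 + 6 + digits_total(2)
= 7 + 6 + 2 + digits_total(0)
= 7 + 6 + 2 + 0
= 15


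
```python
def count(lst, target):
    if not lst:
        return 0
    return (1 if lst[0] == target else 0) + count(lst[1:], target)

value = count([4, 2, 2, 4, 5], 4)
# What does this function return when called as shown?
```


count([4, 2, 2, 4, 5], 4)
lst[0]=4 == 4: 1 + count([2, 2, 4, 5], 4)
lst[0]=2 != 4: 0 + count([2, 4, 5], 4)
lst[0]=2 != 4: 0 + count([4, 5], 4)
lst[0]=4 == 4: 1 + count([5], 4)
lst[0]=5 != 4: 0 + count([], 4)
= 2


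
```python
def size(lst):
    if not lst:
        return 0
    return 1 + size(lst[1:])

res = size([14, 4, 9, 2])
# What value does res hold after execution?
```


size([14, 4, 9, 2])
= 1 + size([4, 9, 2])
= 1 + 1 + size([9, 2])
= 1 + 1 + 1 + size([2])
= 1 + 1 + 1 + 1 + size([])
= 1 + 1 + 1 + 1 + 0
= 4


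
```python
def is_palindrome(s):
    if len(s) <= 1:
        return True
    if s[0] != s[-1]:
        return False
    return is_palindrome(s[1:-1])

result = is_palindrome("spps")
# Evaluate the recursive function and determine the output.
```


is_palindrome("spps")
"spps": s[0]='s' == s[-1]='s' -> is_palindrome("pp")
"pp": s[0]='p' == s[-1]='p' -> is_palindrome("")
"": len <= 1 -> True
= True


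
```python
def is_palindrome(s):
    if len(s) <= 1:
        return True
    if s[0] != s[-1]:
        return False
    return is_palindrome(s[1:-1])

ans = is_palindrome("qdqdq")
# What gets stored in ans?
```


is_palindrome("qdqdq")
"qdqdq": s[0]='q' == s[-1]='q' -> is_palindrome("dqd")
"dqd": s[0]='d' == s[-1]='d' -> is_palindrome("q")
"q": len <= 1 -> True
= True


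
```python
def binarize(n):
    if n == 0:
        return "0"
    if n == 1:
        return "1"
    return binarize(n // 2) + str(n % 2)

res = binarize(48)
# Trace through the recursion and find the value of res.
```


binarize(48)
= binarize(24) + "0"
= binarize(12) + "0" + "0"
= binarize(6) + "0" + "0" + "0"
= binarize(3) + "0" + "0" + "0" + "0"
= binarize(1) + "1" + "0" + "0" + "0" + "0"
= "1" + "1" + "0" + "0" + "0" + "0"
= "110000"


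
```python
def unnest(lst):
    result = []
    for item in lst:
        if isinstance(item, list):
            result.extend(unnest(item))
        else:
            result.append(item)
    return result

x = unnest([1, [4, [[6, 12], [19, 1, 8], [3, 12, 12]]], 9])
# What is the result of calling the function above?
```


unnest([1, [4, [[6, 12], [19, 1, 8], [3, 12, 12]]], 9])
Processing each element:
  1 is not a list -> append 1
  [4, [[6, 12], [19, 1, 8], [3, 12, 12]]] is a list -> unnest recursively -> [4, 6, 12, 19, 1, 8, 3, 12, 12]
  9 is not a list -> append 9
= [1, 4, 6, 12, 19, 1, 8, 3, 12, 12, 9]


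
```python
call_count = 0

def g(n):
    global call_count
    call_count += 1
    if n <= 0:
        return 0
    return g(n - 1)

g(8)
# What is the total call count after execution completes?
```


g(8) calls g(7) calls ... calls g(0)
Total calls: 8 + 1 (for base case) = 9


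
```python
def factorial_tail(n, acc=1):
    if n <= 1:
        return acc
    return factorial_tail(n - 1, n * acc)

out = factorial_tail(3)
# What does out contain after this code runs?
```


factorial_tail(3, 1)
= factorial_tail(2, 3 * 1) = factorial_tail(2, 3)
= factorial_tail(1, 2 * 3) = factorial_tail(1, 6)
n <= 1, return acc = 6


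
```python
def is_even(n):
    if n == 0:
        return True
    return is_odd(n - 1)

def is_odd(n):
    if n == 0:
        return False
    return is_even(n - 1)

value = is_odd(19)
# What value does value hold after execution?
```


is_odd(19)
= is_even(18)
= is_odd(17)
= is_even(16)
= is_odd(15)
= is_even(14)
= is_odd(13)
= is_even(12)
= is_odd(11)
= is_even(10)
= is_odd(9)
= is_even(8)
= is_odd(7)
= is_even(6)
= is_odd(5)
= is_even(4)
= is_odd(3)
= is_even(2)
= is_odd(1)
= is_even(0)
n == 0: return True
= True


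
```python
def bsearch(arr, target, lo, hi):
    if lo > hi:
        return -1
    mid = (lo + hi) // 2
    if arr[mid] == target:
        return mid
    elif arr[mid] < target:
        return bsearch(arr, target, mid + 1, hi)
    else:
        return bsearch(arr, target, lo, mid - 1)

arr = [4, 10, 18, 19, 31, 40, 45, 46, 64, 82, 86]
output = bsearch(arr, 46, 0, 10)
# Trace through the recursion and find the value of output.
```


bsearch(arr, 46, 0, 10)
lo=0, hi=10, mid=5, arr[mid]=40
40 < 46, search right half
lo=6, hi=10, mid=8, arr[mid]=64
64 > 46, search left half
lo=6, hi=7, mid=6, arr[mid]=45
45 < 46, search right half
lo=7, hi=7, mid=7, arr[mid]=46
arr[7] == 46, found at index 7
= 7


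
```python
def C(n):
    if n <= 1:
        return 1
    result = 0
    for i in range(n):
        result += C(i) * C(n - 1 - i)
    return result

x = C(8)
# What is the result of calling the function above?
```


C(8)
= sum of C(i) * C(8-1-i) for i in 0..7
First compute sub-values bottom-up:
  C(0) = 1, C(1) = 1
  C(2) = 1*1 + 1*1 = 2
  C(3) = 1*2 + 1*1 + 2*1 = 5
  C(4) = 1*5 + 1*2 + 2*1 + 5*1 = 14
  C(5) = 1*14 + 1*5 + 2*2 + 5*1 + 14*1 = 42
  C(6) = 1*42 + 1*14 + 2*5 + 5*2 + 14*1 + 42*1 = 132
  C(7) = 1*132 + 1*42 + 2*14 + 5*5 + 14*2 + 42*1 + 132*1 = 429
Now C(8):
  C(0)*C(7) = 1*429 = 429
  C(1)*C(6) = 1*132 = 132
  C(2)*C(5) = 2*42 = 84
  C(3)*C(4) = 5*14 = 70
  C(4)*C(3) = 14*5 = 70
  C(5)*C(2) = 42*2 = 84
  C(6)*C(1) = 132*1 = 132
  C(7)*C(0) = 429*1 = 429
= 429 + 132 + 84 + 70 + 70 + 84 + 132 + 429
= 1430


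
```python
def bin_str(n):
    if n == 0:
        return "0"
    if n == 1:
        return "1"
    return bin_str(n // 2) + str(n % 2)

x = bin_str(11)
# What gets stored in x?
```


bin_str(11)
= bin_str(5) + "1"
= bin_str(2) + "1" + "1"
= bin_str(1) + "0" + "1" + "1"
= "1" + "0" + "1" + "1"
= "1011"


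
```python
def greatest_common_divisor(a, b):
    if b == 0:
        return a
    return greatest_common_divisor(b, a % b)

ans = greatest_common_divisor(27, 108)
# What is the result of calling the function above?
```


greatest_common_divisor(27, 108)
= greatest_common_divisor(108, 27 % 108) = greatest_common_divisor(108, 27)
= greatest_common_divisor(27, 108 % 27) = greatest_common_divisor(27, 0)
b == 0, return a = 27


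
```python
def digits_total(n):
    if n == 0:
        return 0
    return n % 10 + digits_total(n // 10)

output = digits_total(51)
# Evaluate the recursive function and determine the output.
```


digits_total(51)
= 1 + digits_total(5)
= 1 + 5 + digits_total(0)
= 1 + 5 + 0
= 6


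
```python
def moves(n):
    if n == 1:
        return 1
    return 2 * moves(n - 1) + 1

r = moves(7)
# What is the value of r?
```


moves(7)
= 2 * moves(6) + 1
= 2 * (2 * moves(5) + 1) + 1
= 2 * (2 * (2 * moves(4) + 1) + 1) + 1
= 2 * (2 * (2 * (2 * moves(3) + 1) + 1) + 1) + 1
= 2 * (2 * (2 * (2 * (2 * moves(2) + 1) + 1) + 1) + 1) + 1
= 2 * (2 * (2 * (2 * (2 * (2 * moves(1) + 1) + 1) + 1) + 1) + 1) + 1
Now compute bottom-up:
moves(1) = 1
moves(2) = 2 * 1 + 1 = 3
moves(3) = 2 * 3 + 1 = 7
moves(4) = 2 * 7 + 1 = 15
moves(5) = 2 * 15 + 1 = 31
moves(6) = 2 * 31 + 1 = 63
moves(7) = 2 * 63 + 1 = 127
= 127


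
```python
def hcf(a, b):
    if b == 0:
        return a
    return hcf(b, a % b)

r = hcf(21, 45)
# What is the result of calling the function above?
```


hcf(21, 45)
= hcf(45, 21 % 45) = hcf(45, 21)
= hcf(21, 45 % 21) = hcf(21, 3)
= hcf(3, 21 % 3) = hcf(3, 0)
b == 0, return a = 3


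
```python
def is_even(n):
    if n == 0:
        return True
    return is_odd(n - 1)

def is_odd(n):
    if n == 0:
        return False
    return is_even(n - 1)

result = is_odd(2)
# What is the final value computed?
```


is_odd(2)
= is_even(1)
= is_odd(0)
n == 0: return False
= False


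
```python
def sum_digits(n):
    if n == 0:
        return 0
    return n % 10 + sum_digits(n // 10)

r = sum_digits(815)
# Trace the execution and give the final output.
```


sum_digits(815)
= 5 + sum_digits(81)
= 5 + 1 + sum_digits(8)
= 5 + 1 + 8 + sum_digits(0)
= 5 + 1 + 8 + 0
= 14


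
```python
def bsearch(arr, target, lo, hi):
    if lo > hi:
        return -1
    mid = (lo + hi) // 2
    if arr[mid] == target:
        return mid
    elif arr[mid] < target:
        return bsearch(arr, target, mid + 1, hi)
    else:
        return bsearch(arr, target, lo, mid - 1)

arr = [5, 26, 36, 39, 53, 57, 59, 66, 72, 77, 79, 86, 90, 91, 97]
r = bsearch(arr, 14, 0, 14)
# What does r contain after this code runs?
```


bsearch(arr, 14, 0, 14)
lo=0, hi=14, mid=7, arr[mid]=66
66 > 14, search left half
lo=0, hi=6, mid=3, arr[mid]=39
39 > 14, search left half
lo=0, hi=2, mid=1, arr[mid]=26
26 > 14, search left half
lo=0, hi=0, mid=0, arr[mid]=5
5 < 14, search right half
lo > hi, target not found, return -1
= -1


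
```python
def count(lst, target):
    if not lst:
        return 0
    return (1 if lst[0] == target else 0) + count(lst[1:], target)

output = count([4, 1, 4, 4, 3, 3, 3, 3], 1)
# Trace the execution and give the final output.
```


count([4, 1, 4, 4, 3, 3, 3, 3], 1)
lst[0]=4 != 1: 0 + count([1, 4, 4, 3, 3, 3, 3], 1)
lst[0]=1 == 1: 1 + count([4, 4, 3, 3, 3, 3], 1)
lst[0]=4 != 1: 0 + count([4, 3, 3, 3, 3], 1)
lst[0]=4 != 1: 0 + count([3, 3, 3, 3], 1)
lst[0]=3 != 1: 0 + count([3, 3, 3], 1)
lst[0]=3 != 1: 0 + count([3, 3], 1)
lst[0]=3 != 1: 0 + count([3], 1)
lst[0]=3 != 1: 0 + count([], 1)
= 1


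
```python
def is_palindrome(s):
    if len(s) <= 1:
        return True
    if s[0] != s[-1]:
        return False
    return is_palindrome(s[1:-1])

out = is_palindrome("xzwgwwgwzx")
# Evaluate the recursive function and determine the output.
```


is_palindrome("xzwgwwgwzx")
"xzwgwwgwzx": s[0]='x' == s[-1]='x' -> is_palindrome("zwgwwgwz")
"zwgwwgwz": s[0]='z' == s[-1]='z' -> is_palindrome("wgwwgw")
"wgwwgw": s[0]='w' == s[-1]='w' -> is_palindrome("gwwg")
"gwwg": s[0]='g' == s[-1]='g' -> is_palindrome("ww")
"ww": s[0]='w' == s[-1]='w' -> is_palindrome("")
"": len <= 1 -> True
= True


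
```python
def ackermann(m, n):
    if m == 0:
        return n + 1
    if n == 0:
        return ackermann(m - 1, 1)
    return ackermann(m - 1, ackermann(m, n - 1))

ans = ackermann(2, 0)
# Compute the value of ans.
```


ackermann(2, 0)
n == 0: return ackermann(1, 1)
= ackermann(1, 1) = 3
= 3


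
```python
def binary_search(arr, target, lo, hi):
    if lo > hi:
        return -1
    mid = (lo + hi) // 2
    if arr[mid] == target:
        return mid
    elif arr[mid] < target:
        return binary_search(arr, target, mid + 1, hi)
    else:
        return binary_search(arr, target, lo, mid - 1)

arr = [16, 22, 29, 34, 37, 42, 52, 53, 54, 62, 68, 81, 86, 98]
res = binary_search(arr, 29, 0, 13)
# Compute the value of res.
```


binary_search(arr, 29, 0, 13)
lo=0, hi=13, mid=6, arr[mid]=52
52 > 29, search left half
lo=0, hi=5, mid=2, arr[mid]=29
arr[2] == 29, found at index 2
= 2


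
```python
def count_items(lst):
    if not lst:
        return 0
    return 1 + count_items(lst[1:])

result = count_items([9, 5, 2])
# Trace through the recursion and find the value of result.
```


count_items([9, 5, 2])
= 1 + count_items([5, 2])
= 1 + 1 + count_items([2])
= 1 + 1 + 1 + count_items([])
= 1 + 1 + 1 + 0
= 3


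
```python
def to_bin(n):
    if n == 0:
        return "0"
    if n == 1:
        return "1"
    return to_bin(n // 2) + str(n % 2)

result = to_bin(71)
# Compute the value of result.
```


to_bin(71)
= to_bin(35) + "1"
= to_bin(17) + "1" + "1"
= to_bin(8) + "1" + "1" + "1"
= to_bin(4) + "0" + "1" + "1" + "1"
= to_bin(2) + "0" + "0" + "1" + "1" + "1"
= to_bin(1) + "0" + "0" + "0" + "1" + "1" + "1"
= "1" + "0" + "0" + "0" + "1" + "1" + "1"
= "1000111"


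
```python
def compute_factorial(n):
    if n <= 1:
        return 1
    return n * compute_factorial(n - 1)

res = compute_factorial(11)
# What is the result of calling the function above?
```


compute_factorial(11)
= 11 * compute_factorial(10)
= 11 * 10 * compute_factorial(9)
= 11 * 10 * 9 * compute_factorial(8)
= 11 * 10 * 9 * 8 * compute_factorial(7)
= 11 * 10 * 9 * 8 * 7 * compute_factorial(6)
= 11 * 10 * 9 * 8 * 7 * 6 * compute_factorial(5)
= 11 * 10 * 9 * 8 * 7 * 6 * 5 * compute_factorial(4)
= 11 * 10 * 9 * 8 * 7 * 6 * 5 * 4 * compute_factorial(3)
= 11 * 10 * 9 * 8 * 7 * 6 * 5 * 4 * 3 * compute_factorial(2)
= 11 * 10 * 9 * 8 * 7 * 6 * 5 * 4 * 3 * 2 * compute_factorial(1)
= 11 * 10 * 9 * 8 * 7 * 6 * 5 * 4 * 3 * 2 * 1
= 39916800


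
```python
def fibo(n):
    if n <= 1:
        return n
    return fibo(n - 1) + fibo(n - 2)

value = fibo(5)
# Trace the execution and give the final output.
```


fibo(5)
= fibo(4) + fibo(3)
= (fibo(3) + fibo(2)) + fibo(3)
Computing bottom-up: fibo(0)=0, fibo(1)=1, fibo(2)=1, fibo(3)=2, fibo(4)=3, fibo(5)=5
= 5


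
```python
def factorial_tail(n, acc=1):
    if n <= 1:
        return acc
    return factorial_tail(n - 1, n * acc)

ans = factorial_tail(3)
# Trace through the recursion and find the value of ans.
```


factorial_tail(3, 1)
= factorial_tail(2, 3 * 1) = factorial_tail(2, 3)
= factorial_tail(1, 2 * 3) = factorial_tail(1, 6)
n <= 1, return acc = 6


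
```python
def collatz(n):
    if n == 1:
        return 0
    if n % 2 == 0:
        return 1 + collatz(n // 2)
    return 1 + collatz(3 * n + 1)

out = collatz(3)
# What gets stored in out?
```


collatz(3)
3 is odd -> 3*3+1 = 10 -> collatz(10)
10 is even -> collatz(5)
5 is odd -> 3*5+1 = 16 -> collatz(16)
16 is even -> collatz(8)
8 is even -> collatz(4)
4 is even -> collatz(2)
2 is even -> collatz(1)
Reached 1 after 7 steps
= 7


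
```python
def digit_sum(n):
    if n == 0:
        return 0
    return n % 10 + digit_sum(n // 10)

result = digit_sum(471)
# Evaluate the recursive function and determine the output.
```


digit_sum(471)
= 1 + digit_sum(47)
= 1 + 7 + digit_sum(4)
= 1 + 7 + 4 + digit_sum(0)
= 1 + 7 + 4 + 0
= 12


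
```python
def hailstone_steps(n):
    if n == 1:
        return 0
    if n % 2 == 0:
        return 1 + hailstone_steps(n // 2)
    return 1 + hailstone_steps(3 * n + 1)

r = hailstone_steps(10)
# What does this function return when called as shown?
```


hailstone_steps(10)
10 is even -> hailstone_steps(5)
5 is odd -> 3*5+1 = 16 -> hailstone_steps(16)
16 is even -> hailstone_steps(8)
8 is even -> hailstone_steps(4)
4 is even -> hailstone_steps(2)
2 is even -> hailstone_steps(1)
Reached 1 after 6 steps
= 6


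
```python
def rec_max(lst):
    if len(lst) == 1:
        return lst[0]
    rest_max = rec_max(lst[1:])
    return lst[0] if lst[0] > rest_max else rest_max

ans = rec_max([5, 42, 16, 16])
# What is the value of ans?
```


rec_max([5, 42, 16, 16])
= compare 5 with rec_max([42, 16, 16])
= compare 42 with rec_max([16, 16])
= compare 16 with rec_max([16])
Base: rec_max([16]) = 16
compare 16 with 16: max = 16
compare 42 with 16: max = 42
compare 5 with 42: max = 42
= 42


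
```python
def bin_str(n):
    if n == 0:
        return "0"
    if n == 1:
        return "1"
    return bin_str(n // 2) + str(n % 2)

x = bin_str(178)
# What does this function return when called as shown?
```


bin_str(178)
= bin_str(89) + "0"
= bin_str(44) + "1" + "0"
= bin_str(22) + "0" + "1" + "0"
= bin_str(11) + "0" + "0" + "1" + "0"
= bin_str(5) + "1" + "0" + "0" + "1" + "0"
= bin_str(2) + "1" + "1" + "0" + "0" + "1" + "0"
= bin_str(1) + "0" + "1" + "1" + "0" + "0" + "1" + "0"
= "1" + "0" + "1" + "1" + "0" + "0" + "1" + "0"
= "10110010"


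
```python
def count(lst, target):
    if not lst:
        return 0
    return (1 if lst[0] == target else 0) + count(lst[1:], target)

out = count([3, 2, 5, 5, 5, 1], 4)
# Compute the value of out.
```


count([3, 2, 5, 5, 5, 1], 4)
lst[0]=3 != 4: 0 + count([2, 5, 5, 5, 1], 4)
lst[0]=2 != 4: 0 + count([5, 5, 5, 1], 4)
lst[0]=5 != 4: 0 + count([5, 5, 1], 4)
lst[0]=5 != 4: 0 + count([5, 1], 4)
lst[0]=5 != 4: 0 + count([1], 4)
lst[0]=1 != 4: 0 + count([], 4)
= 0


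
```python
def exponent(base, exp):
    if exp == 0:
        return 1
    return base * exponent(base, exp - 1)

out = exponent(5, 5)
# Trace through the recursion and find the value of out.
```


exponent(5, 5)
= 5 * exponent(5, 4)
= 5 * 5 * exponent(5, 3)
= 5 * 5 * 5 * exponent(5, 2)
= 5 * 5 * 5 * 5 * exponent(5, 1)
= 5 * 5 * 5 * 5 * 5 * exponent(5, 0)
= 5 * 5 * 5 * 5 * 5 * 1
= 3125


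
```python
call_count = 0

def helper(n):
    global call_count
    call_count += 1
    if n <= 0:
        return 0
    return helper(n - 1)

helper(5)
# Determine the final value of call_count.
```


helper(5) calls helper(4) calls ... calls helper(0)
Total calls: 5 + 1 (for base case) = 6


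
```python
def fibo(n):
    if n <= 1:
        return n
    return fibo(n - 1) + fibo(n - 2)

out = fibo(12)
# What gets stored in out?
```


fibo(12)
= fibo(11) + fibo(10)
= (fibo(10) + fibo(9)) + fibo(10)
Computing bottom-up: fibo(0)=0, fibo(1)=1, fibo(2)=1, fibo(3)=2, fibo(4)=3, fibo(5)=5, fibo(6)=8, fibo(7)=13, fibo(8)=21, fibo(9)=34, fibo(10)=55, fibo(11)=89, fibo(12)=144
= 144


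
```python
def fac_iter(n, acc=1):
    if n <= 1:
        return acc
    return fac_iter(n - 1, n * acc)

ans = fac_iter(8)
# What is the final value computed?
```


fac_iter(8, 1)
= fac_iter(7, 8 * 1) = fac_iter(7, 8)
= fac_iter(6, 7 * 8) = fac_iter(6, 56)
= fac_iter(5, 6 * 56) = fac_iter(5, 336)
= fac_iter(4, 5 * 336) = fac_iter(4, 1680)
= fac_iter(3, 4 * 1680) = fac_iter(3, 6720)
= fac_iter(2, 3 * 6720) = fac_iter(2, 20160)
= fac_iter(1, 2 * 20160) = fac_iter(1, 40320)
n <= 1, return acc = 40320


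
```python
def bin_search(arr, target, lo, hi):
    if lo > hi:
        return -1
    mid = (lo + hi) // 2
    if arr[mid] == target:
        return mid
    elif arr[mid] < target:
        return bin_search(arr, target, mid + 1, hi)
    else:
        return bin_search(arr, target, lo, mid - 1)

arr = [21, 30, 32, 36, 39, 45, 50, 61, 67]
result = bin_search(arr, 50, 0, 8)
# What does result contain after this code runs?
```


bin_search(arr, 50, 0, 8)
lo=0, hi=8, mid=4, arr[mid]=39
39 < 50, search right half
lo=5, hi=8, mid=6, arr[mid]=50
arr[6] == 50, found at index 6
= 6


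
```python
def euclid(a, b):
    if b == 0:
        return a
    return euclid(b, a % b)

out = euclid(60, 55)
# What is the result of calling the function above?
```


euclid(60, 55)
= euclid(55, 60 % 55) = euclid(55, 5)
= euclid(5, 55 % 5) = euclid(5, 0)
b == 0, return a = 5


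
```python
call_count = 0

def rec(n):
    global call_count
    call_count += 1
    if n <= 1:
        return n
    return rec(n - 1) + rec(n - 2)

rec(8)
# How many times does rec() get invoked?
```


rec(8) calls rec(7) and rec(6); each non-base call branches into two more.
Let C(k) = total number of calls made by rec(k), including the call to rec(k) itself.
Base cases: C(0) = 1, C(1) = 1
Recurrence: C(k) = 1 + C(k-1) + C(k-2)
  C(2) = 1 + C(1) + C(0) = 1 + 1 + 1 = 3
  C(3) = 1 + C(2) + C(1) = 1 + 3 + 1 = 5
  C(4) = 1 + C(3) + C(2) = 1 + 5 + 3 = 9
  C(5) = 1 + C(4) + C(3) = 1 + 9 + 5 = 15
  C(6) = 1 + C(5) + C(4) = 1 + 15 + 9 = 25
  C(7) = 1 + C(6) + C(5) = 1 + 25 + 15 = 41
  C(8) = 1 + C(7) + C(6) = 1 + 41 + 25 = 67
Total calls = C(8) = 67
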